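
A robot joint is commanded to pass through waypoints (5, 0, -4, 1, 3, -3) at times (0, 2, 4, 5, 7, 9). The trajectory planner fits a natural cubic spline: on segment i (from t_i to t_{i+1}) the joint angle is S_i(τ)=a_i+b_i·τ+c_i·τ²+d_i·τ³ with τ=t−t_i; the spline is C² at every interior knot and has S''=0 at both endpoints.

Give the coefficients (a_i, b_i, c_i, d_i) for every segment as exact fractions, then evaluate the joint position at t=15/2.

Δ: Δ0=-5/2, Δ1=-2, Δ2=5, Δ3=1, Δ4=-3
row 1: diag=8, rhs=3; c'=1/4, d'=3/8
row 2: denom=6−2·1/4=11/2; d'=(42−2·3/8)/(11/2)=15/2
row 3: denom=6−1·2/11=64/11; d'=(-24−1·15/2)/(64/11)=-693/128
row 4: denom=8−2·11/32=117/16; d'=(-24−2·-693/128)/(117/16)=-281/156
back: M4=-281/156
back: M3=-693/128−11/32·-281/156=-187/39
back: M2=15/2−2/11·-187/39=653/78
back: M1=3/8−1/4·653/78=-67/39
M: M0=0, M1=-67/39, M2=653/78, M3=-187/39, M4=-281/156, M5=0
seg 0: a=5, c=M0/2=0, d=(M1−M0)/(6·2)=-67/468, b=Δ0−h0·(2M0+M1)/6=-451/234
seg 1: a=0, c=M1/2=-67/78, d=(M2−M1)/(6·2)=787/936, b=Δ1−h1·(2M1+M2)/6=-853/234
seg 2: a=-4, c=M2/2=653/156, d=(M3−M2)/(6·1)=-79/36, b=Δ2−h2·(2M2+M3)/6=352/117
seg 3: a=1, c=M3/2=-187/78, d=(M4−M3)/(6·2)=467/1872, b=Δ3−h3·(2M3+M4)/6=2245/468
seg 4: a=3, c=M4/2=-281/312, d=(M5−M4)/(6·2)=281/1872, b=Δ4−h4·(2M4+M5)/6=-421/234
t_q=15/2 → seg 4, τ=1/2; S=3+-421/234·τ+-281/312·τ²+281/1872·τ³=9455/4992

  seg 0: a=5 b=-451/234 c=0 d=-67/468
  seg 1: a=0 b=-853/234 c=-67/78 d=787/936
  seg 2: a=-4 b=352/117 c=653/156 d=-79/36
  seg 3: a=1 b=2245/468 c=-187/78 d=467/1872
  seg 4: a=3 b=-421/234 c=-281/312 d=281/1872
S(15/2) = 9455/4992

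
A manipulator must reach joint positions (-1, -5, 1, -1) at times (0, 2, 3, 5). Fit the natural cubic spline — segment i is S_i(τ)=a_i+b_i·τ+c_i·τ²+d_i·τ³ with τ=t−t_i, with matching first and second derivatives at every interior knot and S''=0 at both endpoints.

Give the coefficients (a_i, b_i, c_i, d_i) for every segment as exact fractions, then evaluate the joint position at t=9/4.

  seg 0: a=-1 b=-36/7 c=0 d=11/14
  seg 1: a=-5 b=30/7 c=33/7 d=-3
  seg 2: a=1 b=33/7 c=-30/7 d=5/7
S(9/4) = -1649/448

Δ: Δ0=-2, Δ1=6, Δ2=-1
row 1: diag=6, rhs=48; c'=1/6, d'=8
row 2: denom=6−1·1/6=35/6; d'=(-42−1·8)/(35/6)=-60/7
back: M2=-60/7
back: M1=8−1/6·-60/7=66/7
M: M0=0, M1=66/7, M2=-60/7, M3=0
seg 0: a=-1, c=M0/2=0, d=(M1−M0)/(6·2)=11/14, b=Δ0−h0·(2M0+M1)/6=-36/7
seg 1: a=-5, c=M1/2=33/7, d=(M2−M1)/(6·1)=-3, b=Δ1−h1·(2M1+M2)/6=30/7
seg 2: a=1, c=M2/2=-30/7, d=(M3−M2)/(6·2)=5/7, b=Δ2−h2·(2M2+M3)/6=33/7
t_q=9/4 → seg 1, τ=1/4; S=-5+30/7·τ+33/7·τ²+-3·τ³=-1649/448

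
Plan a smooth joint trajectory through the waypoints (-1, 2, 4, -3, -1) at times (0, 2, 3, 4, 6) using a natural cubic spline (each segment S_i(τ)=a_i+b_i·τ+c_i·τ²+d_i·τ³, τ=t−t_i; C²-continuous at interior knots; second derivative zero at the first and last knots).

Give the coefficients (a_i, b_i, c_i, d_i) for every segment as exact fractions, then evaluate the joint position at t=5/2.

Δ: Δ0=3/2, Δ1=2, Δ2=-7, Δ3=1
row 1: diag=6, rhs=3; c'=1/6, d'=1/2
row 2: denom=4−1·1/6=23/6; d'=(-54−1·1/2)/(23/6)=-327/23
row 3: denom=6−1·6/23=132/23; d'=(48−1·-327/23)/(132/23)=477/44
back: M3=477/44
back: M2=-327/23−6/23·477/44=-375/22
back: M1=1/2−1/6·-375/22=147/44
M: M0=0, M1=147/44, M2=-375/22, M3=477/44, M4=0
seg 0: a=-1, c=M0/2=0, d=(M1−M0)/(6·2)=49/176, b=Δ0−h0·(2M0+M1)/6=17/44
seg 1: a=2, c=M1/2=147/88, d=(M2−M1)/(6·1)=-299/88, b=Δ1−h1·(2M1+M2)/6=41/11
seg 2: a=4, c=M2/2=-375/44, d=(M3−M2)/(6·1)=409/88, b=Δ2−h2·(2M2+M3)/6=-25/8
seg 3: a=-3, c=M3/2=477/88, d=(M4−M3)/(6·2)=-159/176, b=Δ3−h3·(2M3+M4)/6=-137/22
t_q=5/2 → seg 1, τ=1/2; S=2+41/11·τ+147/88·τ²+-299/88·τ³=2715/704

  seg 0: a=-1 b=17/44 c=0 d=49/176
  seg 1: a=2 b=41/11 c=147/88 d=-299/88
  seg 2: a=4 b=-25/8 c=-375/44 d=409/88
  seg 3: a=-3 b=-137/22 c=477/88 d=-159/176
S(5/2) = 2715/704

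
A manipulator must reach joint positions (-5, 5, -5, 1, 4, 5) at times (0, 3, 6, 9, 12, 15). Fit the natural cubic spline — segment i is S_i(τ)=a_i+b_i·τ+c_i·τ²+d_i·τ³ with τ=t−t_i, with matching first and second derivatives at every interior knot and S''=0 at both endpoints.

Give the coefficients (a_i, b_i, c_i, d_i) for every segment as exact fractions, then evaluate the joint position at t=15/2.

  seg 0: a=-5 b=3460/627 c=0 d=-1370/5643
  seg 1: a=5 b=-650/627 c=-1370/627 d=890/1881
  seg 2: a=-5 b=-860/627 c=1300/627 d=-94/297
  seg 3: a=1 b=1582/627 c=-162/209 d=503/5643
  seg 4: a=4 b=175/627 c=17/627 d=-17/5643
S(15/2) = -263/76

Δ: Δ0=10/3, Δ1=-10/3, Δ2=2, Δ3=1, Δ4=1/3
row 1: diag=12, rhs=-40; c'=1/4, d'=-10/3
row 2: denom=12−3·1/4=45/4; d'=(32−3·-10/3)/(45/4)=56/15
row 3: denom=12−3·4/15=56/5; d'=(-6−3·56/15)/(56/5)=-43/28
row 4: denom=12−3·15/56=627/56; d'=(-4−3·-43/28)/(627/56)=34/627
back: M4=34/627
back: M3=-43/28−15/56·34/627=-324/209
back: M2=56/15−4/15·-324/209=2600/627
back: M1=-10/3−1/4·2600/627=-2740/627
M: M0=0, M1=-2740/627, M2=2600/627, M3=-324/209, M4=34/627, M5=0
seg 0: a=-5, c=M0/2=0, d=(M1−M0)/(6·3)=-1370/5643, b=Δ0−h0·(2M0+M1)/6=3460/627
seg 1: a=5, c=M1/2=-1370/627, d=(M2−M1)/(6·3)=890/1881, b=Δ1−h1·(2M1+M2)/6=-650/627
seg 2: a=-5, c=M2/2=1300/627, d=(M3−M2)/(6·3)=-94/297, b=Δ2−h2·(2M2+M3)/6=-860/627
seg 3: a=1, c=M3/2=-162/209, d=(M4−M3)/(6·3)=503/5643, b=Δ3−h3·(2M3+M4)/6=1582/627
seg 4: a=4, c=M4/2=17/627, d=(M5−M4)/(6·3)=-17/5643, b=Δ4−h4·(2M4+M5)/6=175/627
t_q=15/2 → seg 2, τ=3/2; S=-5+-860/627·τ+1300/627·τ²+-94/297·τ³=-263/76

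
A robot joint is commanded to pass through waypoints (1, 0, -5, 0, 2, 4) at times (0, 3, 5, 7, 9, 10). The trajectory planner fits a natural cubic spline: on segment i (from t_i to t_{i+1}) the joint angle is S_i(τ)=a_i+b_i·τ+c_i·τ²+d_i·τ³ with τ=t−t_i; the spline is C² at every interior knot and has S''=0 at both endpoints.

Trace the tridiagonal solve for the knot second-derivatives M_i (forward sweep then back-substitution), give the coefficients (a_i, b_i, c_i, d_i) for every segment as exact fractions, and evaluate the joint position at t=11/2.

Δ: Δ0=-1/3, Δ1=-5/2, Δ2=5/2, Δ3=1, Δ4=2
row 1: diag=10, rhs=-13; c'=1/5, d'=-13/10
row 2: denom=8−2·1/5=38/5; d'=(30−2·-13/10)/(38/5)=163/38
row 3: denom=8−2·5/19=142/19; d'=(-9−2·163/38)/(142/19)=-167/71
row 4: denom=6−2·19/71=388/71; d'=(6−2·-167/71)/(388/71)=190/97
back: M4=190/97
back: M3=-167/71−19/71·190/97=-279/97
back: M2=163/38−5/19·-279/97=979/194
back: M1=-13/10−1/5·979/194=-224/97
M: M0=0, M1=-224/97, M2=979/194, M3=-279/97, M4=190/97, M5=0
seg 0: a=1, c=M0/2=0, d=(M1−M0)/(6·3)=-112/873, b=Δ0−h0·(2M0+M1)/6=239/291
seg 1: a=0, c=M1/2=-112/97, d=(M2−M1)/(6·2)=1427/2328, b=Δ1−h1·(2M1+M2)/6=-769/291
seg 2: a=-5, c=M2/2=979/388, d=(M3−M2)/(6·2)=-1537/2328, b=Δ2−h2·(2M2+M3)/6=55/582
seg 3: a=0, c=M3/2=-279/194, d=(M4−M3)/(6·2)=469/1164, b=Δ3−h3·(2M3+M4)/6=659/291
seg 4: a=2, c=M4/2=95/97, d=(M5−M4)/(6·1)=-95/291, b=Δ4−h4·(2M4+M5)/6=392/291
t_q=11/2 → seg 2, τ=1/2; S=-5+55/582·τ+979/388·τ²+-1537/2328·τ³=-27343/6208

  seg 0: a=1 b=239/291 c=0 d=-112/873
  seg 1: a=0 b=-769/291 c=-112/97 d=1427/2328
  seg 2: a=-5 b=55/582 c=979/388 d=-1537/2328
  seg 3: a=0 b=659/291 c=-279/194 d=469/1164
  seg 4: a=2 b=392/291 c=95/97 d=-95/291
S(11/2) = -27343/6208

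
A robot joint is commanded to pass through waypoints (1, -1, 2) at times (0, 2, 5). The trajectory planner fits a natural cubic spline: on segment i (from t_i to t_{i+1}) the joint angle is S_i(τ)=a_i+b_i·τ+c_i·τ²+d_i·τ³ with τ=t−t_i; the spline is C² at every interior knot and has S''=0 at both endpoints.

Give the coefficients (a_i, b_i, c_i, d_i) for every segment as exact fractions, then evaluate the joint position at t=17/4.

  seg 0: a=1 b=-7/5 c=0 d=1/10
  seg 1: a=-1 b=-1/5 c=3/5 d=-1/15
S(17/4) = 53/64

Δ: Δ0=-1, Δ1=1
row 1: diag=10, rhs=12; c'=3/10, d'=6/5
back: M1=6/5
M: M0=0, M1=6/5, M2=0
seg 0: a=1, c=M0/2=0, d=(M1−M0)/(6·2)=1/10, b=Δ0−h0·(2M0+M1)/6=-7/5
seg 1: a=-1, c=M1/2=3/5, d=(M2−M1)/(6·3)=-1/15, b=Δ1−h1·(2M1+M2)/6=-1/5
t_q=17/4 → seg 1, τ=9/4; S=-1+-1/5·τ+3/5·τ²+-1/15·τ³=53/64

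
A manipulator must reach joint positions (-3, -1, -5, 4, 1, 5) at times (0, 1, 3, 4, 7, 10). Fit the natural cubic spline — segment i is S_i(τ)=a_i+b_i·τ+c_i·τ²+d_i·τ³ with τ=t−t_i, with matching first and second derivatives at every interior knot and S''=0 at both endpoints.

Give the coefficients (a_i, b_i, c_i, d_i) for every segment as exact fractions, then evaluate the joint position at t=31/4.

Δ: Δ0=2, Δ1=-2, Δ2=9, Δ3=-1, Δ4=4/3
row 1: diag=6, rhs=-24; c'=1/3, d'=-4
row 2: denom=6−2·1/3=16/3; d'=(66−2·-4)/(16/3)=111/8
row 3: denom=8−1·3/16=125/16; d'=(-60−1·111/8)/(125/16)=-1182/125
row 4: denom=12−3·48/125=1356/125; d'=(14−3·-1182/125)/(1356/125)=1324/339
back: M4=1324/339
back: M3=-1182/125−48/125·1324/339=-1238/113
back: M2=111/8−3/16·-1238/113=1800/113
back: M1=-4−1/3·1800/113=-1052/113
M: M0=0, M1=-1052/113, M2=1800/113, M3=-1238/113, M4=1324/339, M5=0
seg 0: a=-3, c=M0/2=0, d=(M1−M0)/(6·1)=-526/339, b=Δ0−h0·(2M0+M1)/6=1204/339
seg 1: a=-1, c=M1/2=-526/113, d=(M2−M1)/(6·2)=713/339, b=Δ1−h1·(2M1+M2)/6=-374/339
seg 2: a=-5, c=M2/2=900/113, d=(M3−M2)/(6·1)=-1519/339, b=Δ2−h2·(2M2+M3)/6=1870/339
seg 3: a=4, c=M3/2=-619/113, d=(M4−M3)/(6·3)=2519/3051, b=Δ3−h3·(2M3+M4)/6=2713/339
seg 4: a=1, c=M4/2=662/339, d=(M5−M4)/(6·3)=-662/3051, b=Δ4−h4·(2M4+M5)/6=-872/339
t_q=31/4 → seg 4, τ=3/4; S=1+-872/339·τ+662/339·τ²+-662/3051·τ³=281/3616

  seg 0: a=-3 b=1204/339 c=0 d=-526/339
  seg 1: a=-1 b=-374/339 c=-526/113 d=713/339
  seg 2: a=-5 b=1870/339 c=900/113 d=-1519/339
  seg 3: a=4 b=2713/339 c=-619/113 d=2519/3051
  seg 4: a=1 b=-872/339 c=662/339 d=-662/3051
S(31/4) = 281/3616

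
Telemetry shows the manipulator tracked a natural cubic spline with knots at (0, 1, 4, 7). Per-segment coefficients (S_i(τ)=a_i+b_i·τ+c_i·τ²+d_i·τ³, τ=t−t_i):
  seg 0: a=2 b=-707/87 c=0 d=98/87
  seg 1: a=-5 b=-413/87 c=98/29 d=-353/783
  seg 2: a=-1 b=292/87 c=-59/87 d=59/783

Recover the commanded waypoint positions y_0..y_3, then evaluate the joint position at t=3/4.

y_0 = S_0(0) = a_0 = 2
y_1 = S_1(0) = a_1 = -5
y_2 = S_2(0) = a_2 = -1
y_3 = S_2(3) = 5
t_q=3/4 is in segment 0 (τ=3/4); S_0(τ)=-3359/928

y_0=2 y_1=-5 y_2=-1 y_3=5
S(3/4) = -3359/928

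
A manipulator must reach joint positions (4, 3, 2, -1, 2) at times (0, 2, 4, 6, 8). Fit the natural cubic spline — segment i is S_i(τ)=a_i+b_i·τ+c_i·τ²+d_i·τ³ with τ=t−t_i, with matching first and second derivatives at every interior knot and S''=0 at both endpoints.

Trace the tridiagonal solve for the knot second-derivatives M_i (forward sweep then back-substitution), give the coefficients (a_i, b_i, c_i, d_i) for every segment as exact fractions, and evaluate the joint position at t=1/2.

Δ: Δ0=-1/2, Δ1=-1/2, Δ2=-3/2, Δ3=3/2
row 1: diag=8, rhs=0; c'=1/4, d'=0
row 2: denom=8−2·1/4=15/2; d'=(-6−2·0)/(15/2)=-4/5
row 3: denom=8−2·4/15=112/15; d'=(18−2·-4/5)/(112/15)=21/8
back: M3=21/8
back: M2=-4/5−4/15·21/8=-3/2
back: M1=0−1/4·-3/2=3/8
M: M0=0, M1=3/8, M2=-3/2, M3=21/8, M4=0
seg 0: a=4, c=M0/2=0, d=(M1−M0)/(6·2)=1/32, b=Δ0−h0·(2M0+M1)/6=-5/8
seg 1: a=3, c=M1/2=3/16, d=(M2−M1)/(6·2)=-5/32, b=Δ1−h1·(2M1+M2)/6=-1/4
seg 2: a=2, c=M2/2=-3/4, d=(M3−M2)/(6·2)=11/32, b=Δ2−h2·(2M2+M3)/6=-11/8
seg 3: a=-1, c=M3/2=21/16, d=(M4−M3)/(6·2)=-7/32, b=Δ3−h3·(2M3+M4)/6=-1/4
t_q=1/2 → seg 0, τ=1/2; S=4+-5/8·τ+0·τ²+1/32·τ³=945/256

  seg 0: a=4 b=-5/8 c=0 d=1/32
  seg 1: a=3 b=-1/4 c=3/16 d=-5/32
  seg 2: a=2 b=-11/8 c=-3/4 d=11/32
  seg 3: a=-1 b=-1/4 c=21/16 d=-7/32
S(1/2) = 945/256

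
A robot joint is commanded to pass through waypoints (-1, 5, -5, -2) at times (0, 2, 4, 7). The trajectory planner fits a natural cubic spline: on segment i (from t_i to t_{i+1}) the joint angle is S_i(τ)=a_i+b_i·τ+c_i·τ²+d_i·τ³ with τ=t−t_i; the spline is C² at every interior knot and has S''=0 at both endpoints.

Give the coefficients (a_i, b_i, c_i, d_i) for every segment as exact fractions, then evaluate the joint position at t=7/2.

Δ: Δ0=3, Δ1=-5, Δ2=1
row 1: diag=8, rhs=-48; c'=1/4, d'=-6
row 2: denom=10−2·1/4=19/2; d'=(36−2·-6)/(19/2)=96/19
back: M2=96/19
back: M1=-6−1/4·96/19=-138/19
M: M0=0, M1=-138/19, M2=96/19, M3=0
seg 0: a=-1, c=M0/2=0, d=(M1−M0)/(6·2)=-23/38, b=Δ0−h0·(2M0+M1)/6=103/19
seg 1: a=5, c=M1/2=-69/19, d=(M2−M1)/(6·2)=39/38, b=Δ1−h1·(2M1+M2)/6=-35/19
seg 2: a=-5, c=M2/2=48/19, d=(M3−M2)/(6·3)=-16/57, b=Δ2−h2·(2M2+M3)/6=-77/19
t_q=7/2 → seg 1, τ=3/2; S=5+-35/19·τ+-69/19·τ²+39/38·τ³=-751/304

  seg 0: a=-1 b=103/19 c=0 d=-23/38
  seg 1: a=5 b=-35/19 c=-69/19 d=39/38
  seg 2: a=-5 b=-77/19 c=48/19 d=-16/57
S(7/2) = -751/304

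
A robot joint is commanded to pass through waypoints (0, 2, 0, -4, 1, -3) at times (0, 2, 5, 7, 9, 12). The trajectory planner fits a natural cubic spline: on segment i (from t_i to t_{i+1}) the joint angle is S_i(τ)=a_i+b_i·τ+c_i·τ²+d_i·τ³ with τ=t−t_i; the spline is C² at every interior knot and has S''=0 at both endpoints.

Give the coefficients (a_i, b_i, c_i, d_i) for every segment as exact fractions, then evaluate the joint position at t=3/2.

  seg 0: a=0 b=1919/1629 c=0 d=-145/3258
  seg 1: a=2 b=1049/1629 c=-145/543 d=-830/14661
  seg 2: a=0 b=-4051/1629 c=-1265/1629 d=3323/6516
  seg 3: a=-4 b=286/543 c=7439/3258 d=-8449/13032
  seg 4: a=1 b=6125/3258 c=-10469/6516 d=10469/58644
S(3/2) = 14047/8688

Δ: Δ0=1, Δ1=-2/3, Δ2=-2, Δ3=5/2, Δ4=-4/3
row 1: diag=10, rhs=-10; c'=3/10, d'=-1
row 2: denom=10−3·3/10=91/10; d'=(-8−3·-1)/(91/10)=-50/91
row 3: denom=8−2·20/91=688/91; d'=(27−2·-50/91)/(688/91)=2557/688
row 4: denom=10−2·91/344=1629/172; d'=(-23−2·2557/688)/(1629/172)=-10469/3258
back: M4=-10469/3258
back: M3=2557/688−91/344·-10469/3258=7439/1629
back: M2=-50/91−20/91·7439/1629=-2530/1629
back: M1=-1−3/10·-2530/1629=-290/543
M: M0=0, M1=-290/543, M2=-2530/1629, M3=7439/1629, M4=-10469/3258, M5=0
seg 0: a=0, c=M0/2=0, d=(M1−M0)/(6·2)=-145/3258, b=Δ0−h0·(2M0+M1)/6=1919/1629
seg 1: a=2, c=M1/2=-145/543, d=(M2−M1)/(6·3)=-830/14661, b=Δ1−h1·(2M1+M2)/6=1049/1629
seg 2: a=0, c=M2/2=-1265/1629, d=(M3−M2)/(6·2)=3323/6516, b=Δ2−h2·(2M2+M3)/6=-4051/1629
seg 3: a=-4, c=M3/2=7439/3258, d=(M4−M3)/(6·2)=-8449/13032, b=Δ3−h3·(2M3+M4)/6=286/543
seg 4: a=1, c=M4/2=-10469/6516, d=(M5−M4)/(6·3)=10469/58644, b=Δ4−h4·(2M4+M5)/6=6125/3258
t_q=3/2 → seg 0, τ=3/2; S=0+1919/1629·τ+0·τ²+-145/3258·τ³=14047/8688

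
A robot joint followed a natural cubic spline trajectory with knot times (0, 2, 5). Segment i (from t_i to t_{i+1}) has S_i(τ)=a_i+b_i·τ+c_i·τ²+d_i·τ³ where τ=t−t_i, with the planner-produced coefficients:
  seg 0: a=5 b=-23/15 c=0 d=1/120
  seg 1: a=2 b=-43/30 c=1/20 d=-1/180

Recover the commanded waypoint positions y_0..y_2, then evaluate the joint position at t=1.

y_0=5 y_1=2 y_2=-2
S(1) = 139/40

y_0 = S_0(0) = a_0 = 5
y_1 = S_1(0) = a_1 = 2
y_2 = S_1(3) = -2
t_q=1 is in segment 0 (τ=1); S_0(τ)=139/40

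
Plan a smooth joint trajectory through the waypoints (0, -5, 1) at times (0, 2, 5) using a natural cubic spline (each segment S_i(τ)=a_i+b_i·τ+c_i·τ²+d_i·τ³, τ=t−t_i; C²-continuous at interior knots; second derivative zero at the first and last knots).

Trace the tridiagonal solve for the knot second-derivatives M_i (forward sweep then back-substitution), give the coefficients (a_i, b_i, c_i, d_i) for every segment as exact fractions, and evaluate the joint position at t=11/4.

  seg 0: a=0 b=-17/5 c=0 d=9/40
  seg 1: a=-5 b=-7/10 c=27/20 d=-3/20
S(11/4) = -6181/1280

Δ: Δ0=-5/2, Δ1=2
row 1: diag=10, rhs=27; c'=3/10, d'=27/10
back: M1=27/10
M: M0=0, M1=27/10, M2=0
seg 0: a=0, c=M0/2=0, d=(M1−M0)/(6·2)=9/40, b=Δ0−h0·(2M0+M1)/6=-17/5
seg 1: a=-5, c=M1/2=27/20, d=(M2−M1)/(6·3)=-3/20, b=Δ1−h1·(2M1+M2)/6=-7/10
t_q=11/4 → seg 1, τ=3/4; S=-5+-7/10·τ+27/20·τ²+-3/20·τ³=-6181/1280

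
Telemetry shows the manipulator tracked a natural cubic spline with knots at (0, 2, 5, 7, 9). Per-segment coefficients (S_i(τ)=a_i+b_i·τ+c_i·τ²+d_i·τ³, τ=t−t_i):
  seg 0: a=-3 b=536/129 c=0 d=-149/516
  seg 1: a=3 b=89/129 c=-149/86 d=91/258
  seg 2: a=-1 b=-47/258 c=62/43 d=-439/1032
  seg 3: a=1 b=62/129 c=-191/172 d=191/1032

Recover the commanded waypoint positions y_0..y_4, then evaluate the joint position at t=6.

y_0 = S_0(0) = a_0 = -3
y_1 = S_1(0) = a_1 = 3
y_2 = S_2(0) = a_2 = -1
y_3 = S_3(0) = a_3 = 1
y_4 = S_3(2) = -1
t_q=6 is in segment 2 (τ=1); S_2(τ)=-57/344

y_0=-3 y_1=3 y_2=-1 y_3=1 y_4=-1
S(6) = -57/344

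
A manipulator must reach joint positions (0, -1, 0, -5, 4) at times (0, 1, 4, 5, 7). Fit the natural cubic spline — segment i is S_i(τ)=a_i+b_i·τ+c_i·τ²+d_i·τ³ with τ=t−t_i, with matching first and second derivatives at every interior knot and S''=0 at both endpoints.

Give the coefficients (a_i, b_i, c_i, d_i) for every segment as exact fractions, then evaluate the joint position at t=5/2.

  seg 0: a=0 b=-3055/1932 c=0 d=1123/1932
  seg 1: a=-1 b=157/966 c=1123/644 d=-3259/5796
  seg 2: a=0 b=-8803/1932 c=-534/161 d=793/276
  seg 3: a=-5 b=-2483/966 c=3415/644 d=-3415/3864
S(5/2) = 6541/5152

Δ: Δ0=-1, Δ1=1/3, Δ2=-5, Δ3=9/2
row 1: diag=8, rhs=8; c'=3/8, d'=1
row 2: denom=8−3·3/8=55/8; d'=(-32−3·1)/(55/8)=-56/11
row 3: denom=6−1·8/55=322/55; d'=(57−1·-56/11)/(322/55)=3415/322
back: M3=3415/322
back: M2=-56/11−8/55·3415/322=-1068/161
back: M1=1−3/8·-1068/161=1123/322
M: M0=0, M1=1123/322, M2=-1068/161, M3=3415/322, M4=0
seg 0: a=0, c=M0/2=0, d=(M1−M0)/(6·1)=1123/1932, b=Δ0−h0·(2M0+M1)/6=-3055/1932
seg 1: a=-1, c=M1/2=1123/644, d=(M2−M1)/(6·3)=-3259/5796, b=Δ1−h1·(2M1+M2)/6=157/966
seg 2: a=0, c=M2/2=-534/161, d=(M3−M2)/(6·1)=793/276, b=Δ2−h2·(2M2+M3)/6=-8803/1932
seg 3: a=-5, c=M3/2=3415/644, d=(M4−M3)/(6·2)=-3415/3864, b=Δ3−h3·(2M3+M4)/6=-2483/966
t_q=5/2 → seg 1, τ=3/2; S=-1+157/966·τ+1123/644·τ²+-3259/5796·τ³=6541/5152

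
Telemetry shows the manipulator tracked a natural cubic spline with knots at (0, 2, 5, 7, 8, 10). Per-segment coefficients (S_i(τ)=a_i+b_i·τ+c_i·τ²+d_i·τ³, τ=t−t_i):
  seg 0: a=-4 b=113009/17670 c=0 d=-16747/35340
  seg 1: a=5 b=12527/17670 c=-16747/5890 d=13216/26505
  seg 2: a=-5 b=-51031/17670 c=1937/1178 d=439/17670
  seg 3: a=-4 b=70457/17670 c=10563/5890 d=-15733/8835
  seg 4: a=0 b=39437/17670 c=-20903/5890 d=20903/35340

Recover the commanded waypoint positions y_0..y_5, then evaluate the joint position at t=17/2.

y_0 = S_0(0) = a_0 = -4
y_1 = S_1(0) = a_1 = 5
y_2 = S_2(0) = a_2 = -5
y_3 = S_3(0) = a_3 = -4
y_4 = S_4(0) = a_4 = 0
y_5 = S_4(2) = -5
t_q=17/2 is in segment 4 (τ=1/2); S_4(τ)=28521/94240

y_0=-4 y_1=5 y_2=-5 y_3=-4 y_4=0 y_5=-5
S(17/2) = 28521/94240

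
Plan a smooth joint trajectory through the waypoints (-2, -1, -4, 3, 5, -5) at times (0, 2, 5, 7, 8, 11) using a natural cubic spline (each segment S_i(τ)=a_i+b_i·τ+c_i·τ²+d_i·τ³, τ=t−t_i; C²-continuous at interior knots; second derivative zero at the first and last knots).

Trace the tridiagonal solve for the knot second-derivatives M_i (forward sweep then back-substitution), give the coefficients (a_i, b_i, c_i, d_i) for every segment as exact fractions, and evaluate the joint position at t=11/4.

  seg 0: a=-2 b=9283/7914 c=0 d=-2663/15828
  seg 1: a=-1 b=-6695/7914 c=-2663/2638 d=11374/35613
  seg 2: a=-4 b=13615/7914 c=14759/7914 d=-7717/15828
  seg 3: a=3 b=8783/2638 c=-4196/3957 d=-2129/7914
  seg 4: a=5 b=1589/3957 c=-14779/7914 d=14779/71226
S(11/4) = -21817/10552

Δ: Δ0=1/2, Δ1=-1, Δ2=7/2, Δ3=2, Δ4=-10/3
row 1: diag=10, rhs=-9; c'=3/10, d'=-9/10
row 2: denom=10−3·3/10=91/10; d'=(27−3·-9/10)/(91/10)=297/91
row 3: denom=6−2·20/91=506/91; d'=(-9−2·297/91)/(506/91)=-1413/506
row 4: denom=8−1·91/506=3957/506; d'=(-32−1·-1413/506)/(3957/506)=-14779/3957
back: M4=-14779/3957
back: M3=-1413/506−91/506·-14779/3957=-8392/3957
back: M2=297/91−20/91·-8392/3957=14759/3957
back: M1=-9/10−3/10·14759/3957=-2663/1319
M: M0=0, M1=-2663/1319, M2=14759/3957, M3=-8392/3957, M4=-14779/3957, M5=0
seg 0: a=-2, c=M0/2=0, d=(M1−M0)/(6·2)=-2663/15828, b=Δ0−h0·(2M0+M1)/6=9283/7914
seg 1: a=-1, c=M1/2=-2663/2638, d=(M2−M1)/(6·3)=11374/35613, b=Δ1−h1·(2M1+M2)/6=-6695/7914
seg 2: a=-4, c=M2/2=14759/7914, d=(M3−M2)/(6·2)=-7717/15828, b=Δ2−h2·(2M2+M3)/6=13615/7914
seg 3: a=3, c=M3/2=-4196/3957, d=(M4−M3)/(6·1)=-2129/7914, b=Δ3−h3·(2M3+M4)/6=8783/2638
seg 4: a=5, c=M4/2=-14779/7914, d=(M5−M4)/(6·3)=14779/71226, b=Δ4−h4·(2M4+M5)/6=1589/3957
t_q=11/4 → seg 1, τ=3/4; S=-1+-6695/7914·τ+-2663/2638·τ²+11374/35613·τ³=-21817/10552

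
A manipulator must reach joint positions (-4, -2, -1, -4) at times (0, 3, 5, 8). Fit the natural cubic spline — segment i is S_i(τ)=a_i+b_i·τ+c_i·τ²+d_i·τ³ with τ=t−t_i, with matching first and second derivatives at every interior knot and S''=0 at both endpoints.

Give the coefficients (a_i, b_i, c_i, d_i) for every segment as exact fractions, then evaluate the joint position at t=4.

  seg 0: a=-4 b=5/8 c=0 d=1/216
  seg 1: a=-2 b=3/4 c=1/24 d=-1/12
  seg 2: a=-1 b=-1/12 c=-11/24 d=11/216
S(4) = -31/24

Δ: Δ0=2/3, Δ1=1/2, Δ2=-1
row 1: diag=10, rhs=-1; c'=1/5, d'=-1/10
row 2: denom=10−2·1/5=48/5; d'=(-9−2·-1/10)/(48/5)=-11/12
back: M2=-11/12
back: M1=-1/10−1/5·-11/12=1/12
M: M0=0, M1=1/12, M2=-11/12, M3=0
seg 0: a=-4, c=M0/2=0, d=(M1−M0)/(6·3)=1/216, b=Δ0−h0·(2M0+M1)/6=5/8
seg 1: a=-2, c=M1/2=1/24, d=(M2−M1)/(6·2)=-1/12, b=Δ1−h1·(2M1+M2)/6=3/4
seg 2: a=-1, c=M2/2=-11/24, d=(M3−M2)/(6·3)=11/216, b=Δ2−h2·(2M2+M3)/6=-1/12
t_q=4 → seg 1, τ=1; S=-2+3/4·τ+1/24·τ²+-1/12·τ³=-31/24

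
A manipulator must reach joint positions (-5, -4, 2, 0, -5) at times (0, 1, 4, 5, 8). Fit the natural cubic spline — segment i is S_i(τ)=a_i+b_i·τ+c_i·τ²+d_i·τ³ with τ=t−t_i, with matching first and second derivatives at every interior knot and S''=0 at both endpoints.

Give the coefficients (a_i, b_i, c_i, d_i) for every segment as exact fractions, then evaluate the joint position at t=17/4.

  seg 0: a=-5 b=17/27 c=0 d=10/27
  seg 1: a=-4 b=47/27 c=10/9 d=-83/243
  seg 2: a=2 b=-22/27 c=-53/27 d=7/9
  seg 3: a=0 b=-65/27 c=10/27 d=-10/243
S(17/4) = 971/576

Δ: Δ0=1, Δ1=2, Δ2=-2, Δ3=-5/3
row 1: diag=8, rhs=6; c'=3/8, d'=3/4
row 2: denom=8−3·3/8=55/8; d'=(-24−3·3/4)/(55/8)=-42/11
row 3: denom=8−1·8/55=432/55; d'=(2−1·-42/11)/(432/55)=20/27
back: M3=20/27
back: M2=-42/11−8/55·20/27=-106/27
back: M1=3/4−3/8·-106/27=20/9
M: M0=0, M1=20/9, M2=-106/27, M3=20/27, M4=0
seg 0: a=-5, c=M0/2=0, d=(M1−M0)/(6·1)=10/27, b=Δ0−h0·(2M0+M1)/6=17/27
seg 1: a=-4, c=M1/2=10/9, d=(M2−M1)/(6·3)=-83/243, b=Δ1−h1·(2M1+M2)/6=47/27
seg 2: a=2, c=M2/2=-53/27, d=(M3−M2)/(6·1)=7/9, b=Δ2−h2·(2M2+M3)/6=-22/27
seg 3: a=0, c=M3/2=10/27, d=(M4−M3)/(6·3)=-10/243, b=Δ3−h3·(2M3+M4)/6=-65/27
t_q=17/4 → seg 2, τ=1/4; S=2+-22/27·τ+-53/27·τ²+7/9·τ³=971/576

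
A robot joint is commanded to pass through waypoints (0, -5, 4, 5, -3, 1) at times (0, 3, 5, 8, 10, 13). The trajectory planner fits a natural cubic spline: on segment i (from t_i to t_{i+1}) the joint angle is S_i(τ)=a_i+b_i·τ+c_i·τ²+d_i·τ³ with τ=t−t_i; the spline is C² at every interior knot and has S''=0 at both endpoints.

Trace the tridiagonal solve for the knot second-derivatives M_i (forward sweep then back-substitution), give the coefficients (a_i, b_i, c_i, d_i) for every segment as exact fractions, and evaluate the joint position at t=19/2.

Δ: Δ0=-5/3, Δ1=9/2, Δ2=1/3, Δ3=-4, Δ4=4/3
row 1: diag=10, rhs=37; c'=1/5, d'=37/10
row 2: denom=10−2·1/5=48/5; d'=(-25−2·37/10)/(48/5)=-27/8
row 3: denom=10−3·5/16=145/16; d'=(-26−3·-27/8)/(145/16)=-254/145
row 4: denom=10−2·32/145=1386/145; d'=(32−2·-254/145)/(1386/145)=26/7
back: M4=26/7
back: M3=-254/145−32/145·26/7=-18/7
back: M2=-27/8−5/16·-18/7=-18/7
back: M1=37/10−1/5·-18/7=59/14
M: M0=0, M1=59/14, M2=-18/7, M3=-18/7, M4=26/7, M5=0
seg 0: a=0, c=M0/2=0, d=(M1−M0)/(6·3)=59/252, b=Δ0−h0·(2M0+M1)/6=-317/84
seg 1: a=-5, c=M1/2=59/28, d=(M2−M1)/(6·2)=-95/168, b=Δ1−h1·(2M1+M2)/6=107/42
seg 2: a=4, c=M2/2=-9/7, d=(M3−M2)/(6·3)=0, b=Δ2−h2·(2M2+M3)/6=88/21
seg 3: a=5, c=M3/2=-9/7, d=(M4−M3)/(6·2)=11/21, b=Δ3−h3·(2M3+M4)/6=-74/21
seg 4: a=-3, c=M4/2=13/7, d=(M5−M4)/(6·3)=-13/63, b=Δ4−h4·(2M4+M5)/6=-50/21
t_q=19/2 → seg 3, τ=3/2; S=5+-74/21·τ+-9/7·τ²+11/21·τ³=-79/56

  seg 0: a=0 b=-317/84 c=0 d=59/252
  seg 1: a=-5 b=107/42 c=59/28 d=-95/168
  seg 2: a=4 b=88/21 c=-9/7 d=0
  seg 3: a=5 b=-74/21 c=-9/7 d=11/21
  seg 4: a=-3 b=-50/21 c=13/7 d=-13/63
S(19/2) = -79/56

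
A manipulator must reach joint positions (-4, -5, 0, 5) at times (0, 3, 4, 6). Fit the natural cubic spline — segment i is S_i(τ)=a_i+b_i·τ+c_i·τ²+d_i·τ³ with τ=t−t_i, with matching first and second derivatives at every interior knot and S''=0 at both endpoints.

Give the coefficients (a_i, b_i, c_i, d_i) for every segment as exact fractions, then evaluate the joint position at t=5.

Δ: Δ0=-1/3, Δ1=5, Δ2=5/2
row 1: diag=8, rhs=32; c'=1/8, d'=4
row 2: denom=6−1·1/8=47/8; d'=(-15−1·4)/(47/8)=-152/47
back: M2=-152/47
back: M1=4−1/8·-152/47=207/47
M: M0=0, M1=207/47, M2=-152/47, M3=0
seg 0: a=-4, c=M0/2=0, d=(M1−M0)/(6·3)=23/94, b=Δ0−h0·(2M0+M1)/6=-715/282
seg 1: a=-5, c=M1/2=207/94, d=(M2−M1)/(6·1)=-359/282, b=Δ1−h1·(2M1+M2)/6=574/141
seg 2: a=0, c=M2/2=-76/47, d=(M3−M2)/(6·2)=38/141, b=Δ2−h2·(2M2+M3)/6=1313/282
t_q=5 → seg 2, τ=1; S=0+1313/282·τ+-76/47·τ²+38/141·τ³=311/94

  seg 0: a=-4 b=-715/282 c=0 d=23/94
  seg 1: a=-5 b=574/141 c=207/94 d=-359/282
  seg 2: a=0 b=1313/282 c=-76/47 d=38/141
S(5) = 311/94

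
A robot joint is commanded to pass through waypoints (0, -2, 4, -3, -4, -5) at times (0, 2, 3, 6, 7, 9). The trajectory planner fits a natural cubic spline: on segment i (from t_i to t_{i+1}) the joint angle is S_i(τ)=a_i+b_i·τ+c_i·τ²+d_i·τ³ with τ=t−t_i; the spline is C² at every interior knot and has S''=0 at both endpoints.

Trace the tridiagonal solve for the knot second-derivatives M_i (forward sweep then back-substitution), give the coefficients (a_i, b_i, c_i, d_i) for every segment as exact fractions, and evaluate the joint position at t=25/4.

Δ: Δ0=-1, Δ1=6, Δ2=-7/3, Δ3=-1, Δ4=-1/2
row 1: diag=6, rhs=42; c'=1/6, d'=7
row 2: denom=8−1·1/6=47/6; d'=(-50−1·7)/(47/6)=-342/47
row 3: denom=8−3·18/47=322/47; d'=(8−3·-342/47)/(322/47)=701/161
row 4: denom=6−1·47/322=1885/322; d'=(3−1·701/161)/(1885/322)=-436/1885
back: M4=-436/1885
back: M3=701/161−47/322·-436/1885=8271/1885
back: M2=-342/47−18/47·8271/1885=-16884/1885
back: M1=7−1/6·-16884/1885=16009/1885
M: M0=0, M1=16009/1885, M2=-16884/1885, M3=8271/1885, M4=-436/1885, M5=0
seg 0: a=0, c=M0/2=0, d=(M1−M0)/(6·2)=16009/22620, b=Δ0−h0·(2M0+M1)/6=-21664/5655
seg 1: a=-2, c=M1/2=16009/3770, d=(M2−M1)/(6·1)=-32893/11310, b=Δ1−h1·(2M1+M2)/6=26363/5655
seg 2: a=4, c=M2/2=-8442/1885, d=(M3−M2)/(6·3)=43/58, b=Δ2−h2·(2M2+M3)/6=50101/11310
seg 3: a=-3, c=M3/2=8271/3770, d=(M4−M3)/(6·1)=-8707/11310, b=Δ3−h3·(2M3+M4)/6=-13708/5655
seg 4: a=-4, c=M4/2=-218/1885, d=(M5−M4)/(6·2)=109/5655, b=Δ4−h4·(2M4+M5)/6=-3911/11310
t_q=25/4 → seg 3, τ=1/4; S=-3+-13708/5655·τ+8271/3770·τ²+-8707/11310·τ³=-839877/241280

  seg 0: a=0 b=-21664/5655 c=0 d=16009/22620
  seg 1: a=-2 b=26363/5655 c=16009/3770 d=-32893/11310
  seg 2: a=4 b=50101/11310 c=-8442/1885 d=43/58
  seg 3: a=-3 b=-13708/5655 c=8271/3770 d=-8707/11310
  seg 4: a=-4 b=-3911/11310 c=-218/1885 d=109/5655
S(25/4) = -839877/241280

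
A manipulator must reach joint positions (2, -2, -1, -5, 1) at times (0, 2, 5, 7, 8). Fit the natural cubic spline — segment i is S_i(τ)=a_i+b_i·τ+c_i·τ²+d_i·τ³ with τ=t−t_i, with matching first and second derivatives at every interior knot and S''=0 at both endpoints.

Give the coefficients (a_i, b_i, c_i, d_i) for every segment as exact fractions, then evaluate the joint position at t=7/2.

  seg 0: a=2 b=-2180/759 c=0 d=331/1518
  seg 1: a=-2 b=-194/759 c=331/253 d=-844/2277
  seg 2: a=-1 b=-1832/759 c=-513/253 d=848/759
  seg 3: a=-5 b=2188/759 c=1183/253 d=-1183/759
S(7/2) = -699/1012

Δ: Δ0=-2, Δ1=1/3, Δ2=-2, Δ3=6
row 1: diag=10, rhs=14; c'=3/10, d'=7/5
row 2: denom=10−3·3/10=91/10; d'=(-14−3·7/5)/(91/10)=-2
row 3: denom=6−2·20/91=506/91; d'=(48−2·-2)/(506/91)=2366/253
back: M3=2366/253
back: M2=-2−20/91·2366/253=-1026/253
back: M1=7/5−3/10·-1026/253=662/253
M: M0=0, M1=662/253, M2=-1026/253, M3=2366/253, M4=0
seg 0: a=2, c=M0/2=0, d=(M1−M0)/(6·2)=331/1518, b=Δ0−h0·(2M0+M1)/6=-2180/759
seg 1: a=-2, c=M1/2=331/253, d=(M2−M1)/(6·3)=-844/2277, b=Δ1−h1·(2M1+M2)/6=-194/759
seg 2: a=-1, c=M2/2=-513/253, d=(M3−M2)/(6·2)=848/759, b=Δ2−h2·(2M2+M3)/6=-1832/759
seg 3: a=-5, c=M3/2=1183/253, d=(M4−M3)/(6·1)=-1183/759, b=Δ3−h3·(2M3+M4)/6=2188/759
t_q=7/2 → seg 1, τ=3/2; S=-2+-194/759·τ+331/253·τ²+-844/2277·τ³=-699/1012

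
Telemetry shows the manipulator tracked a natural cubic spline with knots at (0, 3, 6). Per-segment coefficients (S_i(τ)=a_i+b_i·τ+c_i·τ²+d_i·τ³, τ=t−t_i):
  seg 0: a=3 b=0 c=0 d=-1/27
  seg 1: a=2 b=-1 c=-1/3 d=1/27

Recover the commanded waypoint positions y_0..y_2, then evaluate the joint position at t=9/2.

y_0 = S_0(0) = a_0 = 3
y_1 = S_1(0) = a_1 = 2
y_2 = S_1(3) = -3
t_q=9/2 is in segment 1 (τ=3/2); S_1(τ)=-1/8

y_0=3 y_1=2 y_2=-3
S(9/2) = -1/8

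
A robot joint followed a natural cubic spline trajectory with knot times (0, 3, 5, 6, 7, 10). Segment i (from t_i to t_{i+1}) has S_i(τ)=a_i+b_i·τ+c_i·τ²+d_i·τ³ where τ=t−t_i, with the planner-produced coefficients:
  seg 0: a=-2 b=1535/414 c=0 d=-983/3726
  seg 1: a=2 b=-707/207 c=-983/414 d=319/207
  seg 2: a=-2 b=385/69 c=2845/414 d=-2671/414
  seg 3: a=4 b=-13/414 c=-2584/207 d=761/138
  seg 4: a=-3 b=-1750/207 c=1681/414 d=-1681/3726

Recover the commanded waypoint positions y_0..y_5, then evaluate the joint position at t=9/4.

y_0 = S_0(0) = a_0 = -2
y_1 = S_1(0) = a_1 = 2
y_2 = S_2(0) = a_2 = -2
y_3 = S_3(0) = a_3 = 4
y_4 = S_4(0) = a_4 = -3
y_5 = S_4(3) = -4
t_q=9/4 is in segment 0 (τ=9/4); S_0(τ)=9825/2944

y_0=-2 y_1=2 y_2=-2 y_3=4 y_4=-3 y_5=-4
S(9/4) = 9825/2944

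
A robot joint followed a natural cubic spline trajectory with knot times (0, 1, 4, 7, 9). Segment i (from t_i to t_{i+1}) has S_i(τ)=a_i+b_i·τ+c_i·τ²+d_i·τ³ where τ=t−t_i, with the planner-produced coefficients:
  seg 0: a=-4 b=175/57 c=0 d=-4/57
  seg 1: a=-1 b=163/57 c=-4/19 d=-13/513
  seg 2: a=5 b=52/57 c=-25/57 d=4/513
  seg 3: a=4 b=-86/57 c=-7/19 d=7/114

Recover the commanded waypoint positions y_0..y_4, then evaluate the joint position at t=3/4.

y_0 = S_0(0) = a_0 = -4
y_1 = S_1(0) = a_1 = -1
y_2 = S_2(0) = a_2 = 5
y_3 = S_3(0) = a_3 = 4
y_4 = S_3(2) = 0
t_q=3/4 is in segment 0 (τ=3/4); S_0(τ)=-525/304

y_0=-4 y_1=-1 y_2=5 y_3=4 y_4=0
S(3/4) = -525/304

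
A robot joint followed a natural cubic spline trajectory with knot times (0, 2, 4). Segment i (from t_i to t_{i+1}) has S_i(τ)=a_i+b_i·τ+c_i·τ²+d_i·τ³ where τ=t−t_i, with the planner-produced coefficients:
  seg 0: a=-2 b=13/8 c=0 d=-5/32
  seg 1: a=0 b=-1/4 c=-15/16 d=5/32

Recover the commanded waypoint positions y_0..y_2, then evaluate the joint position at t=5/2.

y_0 = S_0(0) = a_0 = -2
y_1 = S_1(0) = a_1 = 0
y_2 = S_1(2) = -3
t_q=5/2 is in segment 1 (τ=1/2); S_1(τ)=-87/256

y_0=-2 y_1=0 y_2=-3
S(5/2) = -87/256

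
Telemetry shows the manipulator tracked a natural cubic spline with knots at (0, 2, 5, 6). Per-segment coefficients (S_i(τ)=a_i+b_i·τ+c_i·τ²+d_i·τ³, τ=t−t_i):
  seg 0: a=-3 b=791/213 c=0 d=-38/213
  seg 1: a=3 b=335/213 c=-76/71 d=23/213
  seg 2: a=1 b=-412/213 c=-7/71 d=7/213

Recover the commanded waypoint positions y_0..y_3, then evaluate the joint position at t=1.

y_0=-3 y_1=3 y_2=1 y_3=-1
S(1) = 38/71

y_0 = S_0(0) = a_0 = -3
y_1 = S_1(0) = a_1 = 3
y_2 = S_2(0) = a_2 = 1
y_3 = S_2(1) = -1
t_q=1 is in segment 0 (τ=1); S_0(τ)=38/71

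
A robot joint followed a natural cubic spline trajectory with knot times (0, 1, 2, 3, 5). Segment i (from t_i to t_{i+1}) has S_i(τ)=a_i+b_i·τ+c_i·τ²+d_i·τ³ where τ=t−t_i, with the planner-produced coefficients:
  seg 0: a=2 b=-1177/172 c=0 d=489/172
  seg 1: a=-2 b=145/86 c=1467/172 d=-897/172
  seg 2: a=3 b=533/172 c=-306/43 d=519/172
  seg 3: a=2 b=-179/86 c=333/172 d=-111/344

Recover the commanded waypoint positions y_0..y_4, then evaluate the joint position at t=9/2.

y_0=2 y_1=-2 y_2=3 y_3=2 y_4=3
S(9/2) = 5903/2752

y_0 = S_0(0) = a_0 = 2
y_1 = S_1(0) = a_1 = -2
y_2 = S_2(0) = a_2 = 3
y_3 = S_3(0) = a_3 = 2
y_4 = S_3(2) = 3
t_q=9/2 is in segment 3 (τ=3/2); S_3(τ)=5903/2752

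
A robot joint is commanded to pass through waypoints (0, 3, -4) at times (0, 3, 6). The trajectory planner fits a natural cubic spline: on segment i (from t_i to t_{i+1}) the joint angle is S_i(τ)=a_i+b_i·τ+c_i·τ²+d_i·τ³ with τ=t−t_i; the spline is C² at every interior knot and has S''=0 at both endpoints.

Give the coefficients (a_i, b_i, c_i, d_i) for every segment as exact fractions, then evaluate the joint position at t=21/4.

  seg 0: a=0 b=11/6 c=0 d=-5/54
  seg 1: a=3 b=-2/3 c=-5/6 d=5/54
S(21/4) = -213/128

Δ: Δ0=1, Δ1=-7/3
row 1: diag=12, rhs=-20; c'=1/4, d'=-5/3
back: M1=-5/3
M: M0=0, M1=-5/3, M2=0
seg 0: a=0, c=M0/2=0, d=(M1−M0)/(6·3)=-5/54, b=Δ0−h0·(2M0+M1)/6=11/6
seg 1: a=3, c=M1/2=-5/6, d=(M2−M1)/(6·3)=5/54, b=Δ1−h1·(2M1+M2)/6=-2/3
t_q=21/4 → seg 1, τ=9/4; S=3+-2/3·τ+-5/6·τ²+5/54·τ³=-213/128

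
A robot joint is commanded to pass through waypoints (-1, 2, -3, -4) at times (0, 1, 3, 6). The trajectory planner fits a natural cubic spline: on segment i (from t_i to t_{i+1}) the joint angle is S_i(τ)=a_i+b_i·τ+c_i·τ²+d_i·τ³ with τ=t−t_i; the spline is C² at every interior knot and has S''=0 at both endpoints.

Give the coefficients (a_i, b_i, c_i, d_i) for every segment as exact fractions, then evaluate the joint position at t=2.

Δ: Δ0=3, Δ1=-5/2, Δ2=-1/3
row 1: diag=6, rhs=-33; c'=1/3, d'=-11/2
row 2: denom=10−2·1/3=28/3; d'=(13−2·-11/2)/(28/3)=18/7
back: M2=18/7
back: M1=-11/2−1/3·18/7=-89/14
M: M0=0, M1=-89/14, M2=18/7, M3=0
seg 0: a=-1, c=M0/2=0, d=(M1−M0)/(6·1)=-89/84, b=Δ0−h0·(2M0+M1)/6=341/84
seg 1: a=2, c=M1/2=-89/28, d=(M2−M1)/(6·2)=125/168, b=Δ1−h1·(2M1+M2)/6=37/42
seg 2: a=-3, c=M2/2=9/7, d=(M3−M2)/(6·3)=-1/7, b=Δ2−h2·(2M2+M3)/6=-61/21
t_q=2 → seg 1, τ=1; S=2+37/42·τ+-89/28·τ²+125/168·τ³=25/56

  seg 0: a=-1 b=341/84 c=0 d=-89/84
  seg 1: a=2 b=37/42 c=-89/28 d=125/168
  seg 2: a=-3 b=-61/21 c=9/7 d=-1/7
S(2) = 25/56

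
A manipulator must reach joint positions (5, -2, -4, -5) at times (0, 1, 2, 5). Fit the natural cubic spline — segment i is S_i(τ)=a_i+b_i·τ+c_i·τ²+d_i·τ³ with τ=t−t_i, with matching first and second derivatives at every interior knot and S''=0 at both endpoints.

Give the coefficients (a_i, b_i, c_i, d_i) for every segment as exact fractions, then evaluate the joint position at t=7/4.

  seg 0: a=5 b=-766/93 c=0 d=115/93
  seg 1: a=-2 b=-421/93 c=115/31 d=-110/93
  seg 2: a=-4 b=-61/93 c=5/31 d=-5/279
S(7/4) = -3777/992

Δ: Δ0=-7, Δ1=-2, Δ2=-1/3
row 1: diag=4, rhs=30; c'=1/4, d'=15/2
row 2: denom=8−1·1/4=31/4; d'=(10−1·15/2)/(31/4)=10/31
back: M2=10/31
back: M1=15/2−1/4·10/31=230/31
M: M0=0, M1=230/31, M2=10/31, M3=0
seg 0: a=5, c=M0/2=0, d=(M1−M0)/(6·1)=115/93, b=Δ0−h0·(2M0+M1)/6=-766/93
seg 1: a=-2, c=M1/2=115/31, d=(M2−M1)/(6·1)=-110/93, b=Δ1−h1·(2M1+M2)/6=-421/93
seg 2: a=-4, c=M2/2=5/31, d=(M3−M2)/(6·3)=-5/279, b=Δ2−h2·(2M2+M3)/6=-61/93
t_q=7/4 → seg 1, τ=3/4; S=-2+-421/93·τ+115/31·τ²+-110/93·τ³=-3777/992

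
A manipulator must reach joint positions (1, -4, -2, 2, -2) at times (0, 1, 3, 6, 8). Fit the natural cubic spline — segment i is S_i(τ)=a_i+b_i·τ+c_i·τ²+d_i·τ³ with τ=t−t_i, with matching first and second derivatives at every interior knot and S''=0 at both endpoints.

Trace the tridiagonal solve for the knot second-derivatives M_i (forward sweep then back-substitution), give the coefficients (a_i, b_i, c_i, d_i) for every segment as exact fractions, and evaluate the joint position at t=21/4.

  seg 0: a=1 b=-4574/759 c=0 d=779/759
  seg 1: a=-4 b=-2237/759 c=779/253 d=-839/1518
  seg 2: a=-2 b=2077/759 c=-60/253 d=-175/2277
  seg 3: a=2 b=-578/759 c=-235/253 d=235/1518
S(21/4) = 33697/16192

Δ: Δ0=-5, Δ1=1, Δ2=4/3, Δ3=-2
row 1: diag=6, rhs=36; c'=1/3, d'=6
row 2: denom=10−2·1/3=28/3; d'=(2−2·6)/(28/3)=-15/14
row 3: denom=10−3·9/28=253/28; d'=(-20−3·-15/14)/(253/28)=-470/253
back: M3=-470/253
back: M2=-15/14−9/28·-470/253=-120/253
back: M1=6−1/3·-120/253=1558/253
M: M0=0, M1=1558/253, M2=-120/253, M3=-470/253, M4=0
seg 0: a=1, c=M0/2=0, d=(M1−M0)/(6·1)=779/759, b=Δ0−h0·(2M0+M1)/6=-4574/759
seg 1: a=-4, c=M1/2=779/253, d=(M2−M1)/(6·2)=-839/1518, b=Δ1−h1·(2M1+M2)/6=-2237/759
seg 2: a=-2, c=M2/2=-60/253, d=(M3−M2)/(6·3)=-175/2277, b=Δ2−h2·(2M2+M3)/6=2077/759
seg 3: a=2, c=M3/2=-235/253, d=(M4−M3)/(6·2)=235/1518, b=Δ3−h3·(2M3+M4)/6=-578/759
t_q=21/4 → seg 2, τ=9/4; S=-2+2077/759·τ+-60/253·τ²+-175/2277·τ³=33697/16192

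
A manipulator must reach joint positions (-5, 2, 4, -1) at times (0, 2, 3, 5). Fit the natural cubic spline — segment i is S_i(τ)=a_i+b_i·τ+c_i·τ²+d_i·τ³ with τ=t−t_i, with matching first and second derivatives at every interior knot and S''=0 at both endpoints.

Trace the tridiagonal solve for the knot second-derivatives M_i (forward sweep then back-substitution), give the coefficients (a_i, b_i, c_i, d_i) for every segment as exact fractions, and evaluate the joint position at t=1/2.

  seg 0: a=-5 b=263/70 c=0 d=-9/140
  seg 1: a=2 b=209/70 c=-27/70 d=-3/5
  seg 2: a=4 b=29/70 c=-153/70 d=51/140
S(1/2) = -701/224

Δ: Δ0=7/2, Δ1=2, Δ2=-5/2
row 1: diag=6, rhs=-9; c'=1/6, d'=-3/2
row 2: denom=6−1·1/6=35/6; d'=(-27−1·-3/2)/(35/6)=-153/35
back: M2=-153/35
back: M1=-3/2−1/6·-153/35=-27/35
M: M0=0, M1=-27/35, M2=-153/35, M3=0
seg 0: a=-5, c=M0/2=0, d=(M1−M0)/(6·2)=-9/140, b=Δ0−h0·(2M0+M1)/6=263/70
seg 1: a=2, c=M1/2=-27/70, d=(M2−M1)/(6·1)=-3/5, b=Δ1−h1·(2M1+M2)/6=209/70
seg 2: a=4, c=M2/2=-153/70, d=(M3−M2)/(6·2)=51/140, b=Δ2−h2·(2M2+M3)/6=29/70
t_q=1/2 → seg 0, τ=1/2; S=-5+263/70·τ+0·τ²+-9/140·τ³=-701/224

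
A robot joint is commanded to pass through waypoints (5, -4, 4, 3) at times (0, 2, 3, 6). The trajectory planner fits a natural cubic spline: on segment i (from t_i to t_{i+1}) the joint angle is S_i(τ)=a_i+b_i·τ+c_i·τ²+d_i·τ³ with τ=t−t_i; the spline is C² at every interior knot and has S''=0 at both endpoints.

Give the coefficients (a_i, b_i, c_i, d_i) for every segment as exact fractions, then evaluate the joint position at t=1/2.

Δ: Δ0=-9/2, Δ1=8, Δ2=-1/3
row 1: diag=6, rhs=75; c'=1/6, d'=25/2
row 2: denom=8−1·1/6=47/6; d'=(-50−1·25/2)/(47/6)=-375/47
back: M2=-375/47
back: M1=25/2−1/6·-375/47=650/47
M: M0=0, M1=650/47, M2=-375/47, M3=0
seg 0: a=5, c=M0/2=0, d=(M1−M0)/(6·2)=325/282, b=Δ0−h0·(2M0+M1)/6=-2569/282
seg 1: a=-4, c=M1/2=325/47, d=(M2−M1)/(6·1)=-1025/282, b=Δ1−h1·(2M1+M2)/6=1331/282
seg 2: a=4, c=M2/2=-375/94, d=(M3−M2)/(6·3)=125/282, b=Δ2−h2·(2M2+M3)/6=1078/141
t_q=1/2 → seg 0, τ=1/2; S=5+-2569/282·τ+0·τ²+325/282·τ³=443/752

  seg 0: a=5 b=-2569/282 c=0 d=325/282
  seg 1: a=-4 b=1331/282 c=325/47 d=-1025/282
  seg 2: a=4 b=1078/141 c=-375/94 d=125/282
S(1/2) = 443/752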